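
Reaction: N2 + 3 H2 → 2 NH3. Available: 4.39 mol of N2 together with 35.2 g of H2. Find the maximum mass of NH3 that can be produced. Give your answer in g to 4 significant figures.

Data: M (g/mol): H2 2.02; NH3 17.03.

n(N2) = 4.390 mol
n(H2) = 35.20 / 2.02 = 17.43 mol
n/ν for N2 = 4.390/1 = 4.390
n/ν for H2 = 17.43/3 = 5.810
Smallest n/ν is N2 → limiting reagent.
n(NH3) = (2/1) × 4.390 = 8.780 mol
mass = 8.780 × 17.03 = 149.5 g

149.5 g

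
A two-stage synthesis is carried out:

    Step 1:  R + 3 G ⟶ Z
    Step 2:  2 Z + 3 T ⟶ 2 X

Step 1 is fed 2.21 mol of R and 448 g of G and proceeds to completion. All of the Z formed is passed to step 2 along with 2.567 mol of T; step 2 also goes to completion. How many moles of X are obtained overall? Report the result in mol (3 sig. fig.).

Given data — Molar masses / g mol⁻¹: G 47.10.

Step 1:
n(R) = 2.210 mol
n(G) = 448.0 / 47.10 = 9.512 mol
n/ν for R = 2.210/1 = 2.210
n/ν for G = 9.512/3 = 3.171
Smallest n/ν is R → limiting reagent.
n(Z) produced = (1/1) × 2.210 = 2.210 mol
Step 2:
n(Z) available = 2.210 mol
n(T) = 2.567 mol
n/ν for Z = 2.210/2 = 1.105
n/ν for T = 2.567/3 = 0.8557
Smallest n/ν is T → limiting reagent.
n(X) = (2/3) × 2.567 = 1.711 mol

1.71 mol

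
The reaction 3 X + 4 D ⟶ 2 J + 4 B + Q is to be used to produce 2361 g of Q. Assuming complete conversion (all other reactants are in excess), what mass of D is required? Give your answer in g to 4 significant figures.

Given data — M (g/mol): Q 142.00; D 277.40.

n(Q) = 2361 / 142.00 = 16.63 mol
n(D) = (4/1) × 16.63 = 66.52 mol
mass = 66.52 × 277.40 = 18450 g

18450 g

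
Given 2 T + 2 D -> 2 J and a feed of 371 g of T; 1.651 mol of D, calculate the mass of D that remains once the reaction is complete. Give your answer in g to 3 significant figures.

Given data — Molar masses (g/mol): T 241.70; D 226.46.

n(T) = 371.0 / 241.70 = 1.535 mol
n(D) = 1.651 mol
n/ν → T: 0.7675, D: 0.8255; T is limiting.
D consumed = (2/2) × 1.535 = 1.535 mol
D remaining = 1.651 − 1.535 = 0.1160 mol
mass = 0.1160 × 226.46 = 26.27 g

26.3 g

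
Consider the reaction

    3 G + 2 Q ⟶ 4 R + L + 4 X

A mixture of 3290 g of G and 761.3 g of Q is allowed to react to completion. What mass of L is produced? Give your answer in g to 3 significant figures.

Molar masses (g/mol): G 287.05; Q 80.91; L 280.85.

1070 g

n(G) = 3290 / 287.05 = 11.46 mol
n(Q) = 761.3 / 80.91 = 9.409 mol
n/ν for G = 11.46/3 = 3.820
n/ν for Q = 9.409/2 = 4.705
Smallest n/ν is G → limiting reagent.
n(L) = (1/3) × 11.46 = 3.820 mol
mass = 3.820 × 280.85 = 1073 g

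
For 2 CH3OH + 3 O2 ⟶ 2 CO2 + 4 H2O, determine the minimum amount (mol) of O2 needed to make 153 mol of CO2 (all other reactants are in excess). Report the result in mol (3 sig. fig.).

230 mol

n(CO2) = 153.0 mol
n(O2) = (3/2) × 153.0 = 229.5 mol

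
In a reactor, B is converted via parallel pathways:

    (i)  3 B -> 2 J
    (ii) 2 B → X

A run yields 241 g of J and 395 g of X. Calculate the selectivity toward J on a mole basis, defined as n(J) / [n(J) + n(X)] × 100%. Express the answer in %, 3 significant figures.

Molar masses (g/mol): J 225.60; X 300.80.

n(J) = 241 / 225.60 = 1.068 mol
n(X) = 395 / 300.80 = 1.313 mol
selectivity = 1.068/(1.068+1.313) × 100 = 44.86 %

44.9 %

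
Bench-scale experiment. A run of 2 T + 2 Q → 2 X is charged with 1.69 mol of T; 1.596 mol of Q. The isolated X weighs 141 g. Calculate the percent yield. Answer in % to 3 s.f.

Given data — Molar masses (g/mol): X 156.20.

56.6 %

n(T) = 1.690 mol
n(Q) = 1.596 mol
n/ν for T = 1.690/2 = 0.8450
n/ν for Q = 1.596/2 = 0.7980
Smallest n/ν is Q → limiting reagent.
theoretical n(X) = (2/2) × 1.596 = 1.596 mol → 249.3 g
% yield = 141 / 249.3 × 100 = 56.56 %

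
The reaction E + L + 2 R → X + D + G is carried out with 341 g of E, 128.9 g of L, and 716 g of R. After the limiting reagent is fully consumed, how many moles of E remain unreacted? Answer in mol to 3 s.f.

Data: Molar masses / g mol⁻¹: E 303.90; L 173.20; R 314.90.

0.378 mol

n(E) = 341.0 / 303.90 = 1.122 mol
n(L) = 128.9 / 173.20 = 0.7442 mol
n(R) = 716.0 / 314.90 = 2.274 mol
n/ν for E = 1.122/1 = 1.122
n/ν for L = 0.7442/1 = 0.7442
n/ν for R = 2.274/2 = 1.137
Smallest n/ν is L → limiting reagent.
E consumed = (1/1) × 0.7442 = 0.7442 mol
E remaining = 1.122 − 0.7442 = 0.3778 mol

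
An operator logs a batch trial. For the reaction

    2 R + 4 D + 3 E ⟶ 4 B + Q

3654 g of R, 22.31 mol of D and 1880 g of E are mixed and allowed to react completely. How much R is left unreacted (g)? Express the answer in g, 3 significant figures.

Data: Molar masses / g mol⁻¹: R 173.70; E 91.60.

1720 g

n(R) = 3654 / 173.70 = 21.04 mol
n(D) = 22.31 mol
n(E) = 1880 / 91.60 = 20.52 mol
n/ν → R: 10.52, D: 5.578, E: 6.840; D is limiting.
R consumed = (2/4) × 22.31 = 11.16 mol
R remaining = 21.04 − 11.16 = 9.880 mol
mass = 9.880 × 173.70 = 1716 g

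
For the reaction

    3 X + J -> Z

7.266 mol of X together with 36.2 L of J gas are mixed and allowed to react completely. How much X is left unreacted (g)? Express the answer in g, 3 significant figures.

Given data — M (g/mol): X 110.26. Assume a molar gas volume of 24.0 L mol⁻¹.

n(X) = 7.266 mol
n(J) = 36.20 / 24.0 = 1.508 mol
n/ν for X = 7.266/3 = 2.422
n/ν for J = 1.508/1 = 1.508
Smallest n/ν is J → limiting reagent.
X consumed = (3/1) × 1.508 = 4.524 mol
X remaining = 7.266 − 4.524 = 2.742 mol
mass = 2.742 × 110.26 = 302.3 g

302 g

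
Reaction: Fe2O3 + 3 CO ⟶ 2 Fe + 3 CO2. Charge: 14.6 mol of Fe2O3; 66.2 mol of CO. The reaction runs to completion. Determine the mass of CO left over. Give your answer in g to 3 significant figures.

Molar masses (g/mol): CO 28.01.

627 g

n(Fe2O3) = 14.60 mol
n(CO) = 66.20 mol
n/ν for Fe2O3 = 14.60/1 = 14.60
n/ν for CO = 66.20/3 = 22.07
Smallest n/ν is Fe2O3 → limiting reagent.
CO consumed = (3/1) × 14.60 = 43.80 mol
CO remaining = 66.20 − 43.80 = 22.40 mol
mass = 22.40 × 28.01 = 627.4 g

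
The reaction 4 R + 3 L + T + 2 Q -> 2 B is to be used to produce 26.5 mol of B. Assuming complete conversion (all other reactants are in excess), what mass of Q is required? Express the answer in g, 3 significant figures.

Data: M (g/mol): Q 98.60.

2610 g

n(B) = 26.50 mol
n(Q) = (2/2) × 26.50 = 26.50 mol
mass = 26.50 × 98.60 = 2613 g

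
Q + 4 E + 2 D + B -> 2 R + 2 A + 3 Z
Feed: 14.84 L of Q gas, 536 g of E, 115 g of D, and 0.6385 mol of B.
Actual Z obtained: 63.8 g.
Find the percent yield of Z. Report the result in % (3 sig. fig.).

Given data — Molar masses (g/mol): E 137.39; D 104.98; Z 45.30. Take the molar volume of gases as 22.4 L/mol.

85.7 %

n(Q) = 14.84 / 22.4 = 0.6625 mol
n(E) = 536.0 / 137.39 = 3.901 mol
n(D) = 115.0 / 104.98 = 1.095 mol
n(B) = 0.6385 mol
n/ν → Q: 0.6625, E: 0.9753, D: 0.5475, B: 0.6385; D is limiting.
theoretical n(Z) = (3/2) × 1.095 = 1.643 mol → 74.43 g
% yield = 63.8 / 74.43 × 100 = 85.72 %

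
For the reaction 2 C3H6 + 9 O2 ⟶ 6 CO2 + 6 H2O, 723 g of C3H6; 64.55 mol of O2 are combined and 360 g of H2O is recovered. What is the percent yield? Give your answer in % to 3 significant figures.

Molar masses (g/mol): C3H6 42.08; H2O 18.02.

n(C3H6) = 723.0 / 42.08 = 17.18 mol
n(O2) = 64.55 mol
n/ν for C3H6 = 17.18/2 = 8.590
n/ν for O2 = 64.55/9 = 7.172
Smallest n/ν is O2 → limiting reagent.
theoretical n(H2O) = (6/9) × 64.55 = 43.03 mol → 775.4 g
% yield = 360 / 775.4 × 100 = 46.43 %

46.4 %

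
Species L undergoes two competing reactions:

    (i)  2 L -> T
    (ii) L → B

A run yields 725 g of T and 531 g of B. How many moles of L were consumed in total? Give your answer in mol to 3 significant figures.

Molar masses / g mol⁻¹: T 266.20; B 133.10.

9.44 mol

n(T) = 725 / 266.20 = 2.724 mol
n(B) = 531 / 133.10 = 3.989 mol
n(L) via (i) = (2/1)×2.724 = 5.448 mol
n(L) via (ii) = (1/1)×3.989 = 3.989 mol
total n(L) = 5.448 + 3.989 = 9.437 mol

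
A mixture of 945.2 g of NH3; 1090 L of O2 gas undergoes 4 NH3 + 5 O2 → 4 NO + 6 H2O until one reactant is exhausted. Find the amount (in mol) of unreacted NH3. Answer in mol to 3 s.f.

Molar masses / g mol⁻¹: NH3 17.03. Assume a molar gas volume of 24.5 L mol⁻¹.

19.9 mol

n(NH3) = 945.2 / 17.03 = 55.50 mol
n(O2) = 1090 / 24.5 = 44.49 mol
n/ν for NH3 = 55.50/4 = 13.88
n/ν for O2 = 44.49/5 = 8.898
Smallest n/ν is O2 → limiting reagent.
NH3 consumed = (4/5) × 44.49 = 35.59 mol
NH3 remaining = 55.50 − 35.59 = 19.91 mol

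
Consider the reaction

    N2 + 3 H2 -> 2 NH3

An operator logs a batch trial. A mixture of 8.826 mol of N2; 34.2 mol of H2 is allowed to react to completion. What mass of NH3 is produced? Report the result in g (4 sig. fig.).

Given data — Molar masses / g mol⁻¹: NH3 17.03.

n(N2) = 8.826 mol
n(H2) = 34.20 mol
n/ν → N2: 8.826, H2: 11.40; N2 is limiting.
n(NH3) = (2/1) × 8.826 = 17.65 mol
mass = 17.65 × 17.03 = 300.6 g

300.6 g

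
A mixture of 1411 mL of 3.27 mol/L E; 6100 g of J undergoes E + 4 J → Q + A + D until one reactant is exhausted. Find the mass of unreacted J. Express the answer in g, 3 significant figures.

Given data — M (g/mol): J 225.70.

1930 g

n(E) = 3.27 × 1411/1000 = 4.614 mol
n(J) = 6100 / 225.70 = 27.03 mol
n/ν → E: 4.614, J: 6.758; E is limiting.
J consumed = (4/1) × 4.614 = 18.46 mol
J remaining = 27.03 − 18.46 = 8.570 mol
mass = 8.570 × 225.70 = 1934 g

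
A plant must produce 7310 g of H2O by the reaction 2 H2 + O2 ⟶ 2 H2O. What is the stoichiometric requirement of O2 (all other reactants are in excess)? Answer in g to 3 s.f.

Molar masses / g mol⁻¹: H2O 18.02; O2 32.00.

n(H2O) = 7310 / 18.02 = 405.7 mol
n(O2) = (1/2) × 405.7 = 202.9 mol
mass = 202.9 × 32.00 = 6493 g

6490 g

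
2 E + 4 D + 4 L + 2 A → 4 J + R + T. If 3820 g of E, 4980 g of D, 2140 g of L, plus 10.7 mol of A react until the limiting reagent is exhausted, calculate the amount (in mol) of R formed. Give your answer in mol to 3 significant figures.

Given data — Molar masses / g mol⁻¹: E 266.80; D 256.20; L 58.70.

n(E) = 3820 / 266.80 = 14.32 mol
n(D) = 4980 / 256.20 = 19.44 mol
n(L) = 2140 / 58.70 = 36.46 mol
n(A) = 10.70 mol
n/ν for E = 14.32/2 = 7.160
n/ν for D = 19.44/4 = 4.860
n/ν for L = 36.46/4 = 9.115
n/ν for A = 10.70/2 = 5.350
Smallest n/ν is D → limiting reagent.
n(R) = (1/4) × 19.44 = 4.860 mol

4.86 mol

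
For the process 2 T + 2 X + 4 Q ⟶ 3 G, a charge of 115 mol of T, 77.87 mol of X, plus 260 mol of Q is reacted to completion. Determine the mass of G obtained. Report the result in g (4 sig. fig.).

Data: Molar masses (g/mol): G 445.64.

n(T) = 115.0 mol
n(X) = 77.87 mol
n(Q) = 260.0 mol
n/ν → T: 57.50, X: 38.94, Q: 65.00; X is limiting.
n(G) = (3/2) × 77.87 = 116.8 mol
mass = 116.8 × 445.64 = 52050 g

52050 g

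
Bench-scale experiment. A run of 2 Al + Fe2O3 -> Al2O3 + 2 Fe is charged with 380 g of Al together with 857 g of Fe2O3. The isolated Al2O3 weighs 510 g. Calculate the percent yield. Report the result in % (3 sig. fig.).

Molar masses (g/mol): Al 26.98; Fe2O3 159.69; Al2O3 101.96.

n(Al) = 380.0 / 26.98 = 14.08 mol
n(Fe2O3) = 857.0 / 159.69 = 5.367 mol
n/ν for Al = 14.08/2 = 7.040
n/ν for Fe2O3 = 5.367/1 = 5.367
Smallest n/ν is Fe2O3 → limiting reagent.
theoretical n(Al2O3) = (1/1) × 5.367 = 5.367 mol → 547.2 g
% yield = 510 / 547.2 × 100 = 93.20 %

93.2 %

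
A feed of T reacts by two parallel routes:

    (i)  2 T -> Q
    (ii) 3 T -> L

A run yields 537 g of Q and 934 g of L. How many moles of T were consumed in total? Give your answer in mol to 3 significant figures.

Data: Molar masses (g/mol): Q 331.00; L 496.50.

8.89 mol

n(Q) = 537 / 331.00 = 1.622 mol
n(L) = 934 / 496.50 = 1.881 mol
n(T) via (i) = (2/1)×1.622 = 3.244 mol
n(T) via (ii) = (3/1)×1.881 = 5.643 mol
total n(T) = 3.244 + 5.643 = 8.887 mol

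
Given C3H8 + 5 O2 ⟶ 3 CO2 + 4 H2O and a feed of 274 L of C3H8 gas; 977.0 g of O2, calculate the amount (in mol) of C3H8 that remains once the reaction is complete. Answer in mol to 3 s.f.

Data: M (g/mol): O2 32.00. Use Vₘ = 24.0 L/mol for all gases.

5.31 mol

n(C3H8) = 274.0 / 24.0 = 11.42 mol
n(O2) = 977.0 / 32.00 = 30.53 mol
n/ν for C3H8 = 11.42/1 = 11.42
n/ν for O2 = 30.53/5 = 6.106
Smallest n/ν is O2 → limiting reagent.
C3H8 consumed = (1/5) × 30.53 = 6.106 mol
C3H8 remaining = 11.42 − 6.106 = 5.314 mol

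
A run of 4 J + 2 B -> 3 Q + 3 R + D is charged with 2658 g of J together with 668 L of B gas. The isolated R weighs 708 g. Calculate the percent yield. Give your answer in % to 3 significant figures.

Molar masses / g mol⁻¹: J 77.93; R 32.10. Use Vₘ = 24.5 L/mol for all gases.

n(J) = 2658 / 77.93 = 34.11 mol
n(B) = 668.0 / 24.5 = 27.27 mol
n/ν for J = 34.11/4 = 8.528
n/ν for B = 27.27/2 = 13.64
Smallest n/ν is J → limiting reagent.
theoretical n(R) = (3/4) × 34.11 = 25.58 mol → 821.1 g
% yield = 708 / 821.1 × 100 = 86.23 %

86.2 %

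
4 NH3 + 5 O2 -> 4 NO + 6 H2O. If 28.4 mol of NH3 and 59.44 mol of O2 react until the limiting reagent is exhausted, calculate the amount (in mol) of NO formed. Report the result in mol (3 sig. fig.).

n(NH3) = 28.40 mol
n(O2) = 59.44 mol
n/ν → NH3: 7.100, O2: 11.89; NH3 is limiting.
n(NO) = (4/4) × 28.40 = 28.40 mol

28.4 mol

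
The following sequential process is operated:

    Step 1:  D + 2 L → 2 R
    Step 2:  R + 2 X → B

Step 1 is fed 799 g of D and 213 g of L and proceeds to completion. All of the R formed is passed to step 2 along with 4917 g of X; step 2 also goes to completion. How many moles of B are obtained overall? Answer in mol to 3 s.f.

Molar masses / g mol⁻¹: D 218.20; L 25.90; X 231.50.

Step 1:
n(D) = 799.0 / 218.20 = 3.662 mol
n(L) = 213.0 / 25.90 = 8.224 mol
n/ν → D: 3.662, L: 4.112; D is limiting.
n(R) produced = (2/1) × 3.662 = 7.324 mol
Step 2:
n(R) available = 7.324 mol
n(X) = 4917 / 231.50 = 21.24 mol
n/ν → R: 7.324, X: 10.62; R is limiting.
n(B) = (1/1) × 7.324 = 7.324 mol

7.32 mol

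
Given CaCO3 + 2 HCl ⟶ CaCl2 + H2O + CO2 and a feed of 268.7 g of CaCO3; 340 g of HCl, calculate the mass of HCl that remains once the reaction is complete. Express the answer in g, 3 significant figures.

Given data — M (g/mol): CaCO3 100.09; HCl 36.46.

n(CaCO3) = 268.7 / 100.09 = 2.685 mol
n(HCl) = 340.0 / 36.46 = 9.325 mol
n/ν → CaCO3: 2.685, HCl: 4.663; CaCO3 is limiting.
HCl consumed = (2/1) × 2.685 = 5.370 mol
HCl remaining = 9.325 − 5.370 = 3.955 mol
mass = 3.955 × 36.46 = 144.2 g

144 g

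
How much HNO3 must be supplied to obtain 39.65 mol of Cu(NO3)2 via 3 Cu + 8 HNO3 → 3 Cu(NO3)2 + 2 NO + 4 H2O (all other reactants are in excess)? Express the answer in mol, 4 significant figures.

n(Cu(NO3)2) = 39.65 mol
n(HNO3) = (8/3) × 39.65 = 105.7 mol

105.7 mol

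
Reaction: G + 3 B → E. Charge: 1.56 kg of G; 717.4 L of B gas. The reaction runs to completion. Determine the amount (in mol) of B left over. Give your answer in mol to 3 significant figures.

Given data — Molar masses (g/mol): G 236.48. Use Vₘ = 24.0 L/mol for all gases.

n(G) = 1.560×1000 / 236.48 = 6.597 mol
n(B) = 717.4 / 24.0 = 29.89 mol
n/ν for G = 6.597/1 = 6.597
n/ν for B = 29.89/3 = 9.963
Smallest n/ν is G → limiting reagent.
B consumed = (3/1) × 6.597 = 19.79 mol
B remaining = 29.89 − 19.79 = 10.10 mol

10.1 mol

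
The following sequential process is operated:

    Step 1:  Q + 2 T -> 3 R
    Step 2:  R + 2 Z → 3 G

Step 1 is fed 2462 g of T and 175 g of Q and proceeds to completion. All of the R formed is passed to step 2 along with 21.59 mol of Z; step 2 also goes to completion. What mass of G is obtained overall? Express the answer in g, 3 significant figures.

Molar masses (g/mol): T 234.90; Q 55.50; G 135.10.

3830 g

Step 1:
n(T) = 2462 / 234.90 = 10.48 mol
n(Q) = 175.0 / 55.50 = 3.153 mol
n/ν for T = 10.48/2 = 5.240
n/ν for Q = 3.153/1 = 3.153
Smallest n/ν is Q → limiting reagent.
n(R) produced = (3/1) × 3.153 = 9.459 mol
Step 2:
n(R) available = 9.459 mol
n(Z) = 21.59 mol
n/ν for R = 9.459/1 = 9.459
n/ν for Z = 21.59/2 = 10.80
Smallest n/ν is R → limiting reagent.
n(G) = (3/1) × 9.459 = 28.38 mol
mass = 28.38 × 135.10 = 3834 g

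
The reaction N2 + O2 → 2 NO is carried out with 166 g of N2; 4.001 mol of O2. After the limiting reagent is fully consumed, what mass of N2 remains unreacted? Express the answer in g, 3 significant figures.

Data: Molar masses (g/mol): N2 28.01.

53.9 g

n(N2) = 166.0 / 28.01 = 5.926 mol
n(O2) = 4.001 mol
n/ν for N2 = 5.926/1 = 5.926
n/ν for O2 = 4.001/1 = 4.001
Smallest n/ν is O2 → limiting reagent.
N2 consumed = (1/1) × 4.001 = 4.001 mol
N2 remaining = 5.926 − 4.001 = 1.925 mol
mass = 1.925 × 28.01 = 53.92 g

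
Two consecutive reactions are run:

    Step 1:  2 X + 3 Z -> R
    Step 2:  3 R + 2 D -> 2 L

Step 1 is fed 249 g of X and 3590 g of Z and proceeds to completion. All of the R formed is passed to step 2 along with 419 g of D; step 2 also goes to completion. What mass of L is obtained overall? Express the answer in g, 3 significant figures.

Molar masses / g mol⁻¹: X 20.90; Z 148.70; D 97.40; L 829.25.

Step 1:
n(X) = 249.0 / 20.90 = 11.91 mol
n(Z) = 3590 / 148.70 = 24.14 mol
n/ν for X = 11.91/2 = 5.955
n/ν for Z = 24.14/3 = 8.047
Smallest n/ν is X → limiting reagent.
n(R) produced = (1/2) × 11.91 = 5.955 mol
Step 2:
n(R) available = 5.955 mol
n(D) = 419.0 / 97.40 = 4.302 mol
n/ν for R = 5.955/3 = 1.985
n/ν for D = 4.302/2 = 2.151
Smallest n/ν is R → limiting reagent.
n(L) = (2/3) × 5.955 = 3.970 mol
mass = 3.970 × 829.25 = 3292 g

3290 g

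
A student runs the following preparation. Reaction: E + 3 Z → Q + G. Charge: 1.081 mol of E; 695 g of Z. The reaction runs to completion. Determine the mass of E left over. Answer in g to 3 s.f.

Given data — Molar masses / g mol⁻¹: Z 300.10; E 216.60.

n(E) = 1.081 mol
n(Z) = 695.0 / 300.10 = 2.316 mol
n/ν for E = 1.081/1 = 1.081
n/ν for Z = 2.316/3 = 0.7720
Smallest n/ν is Z → limiting reagent.
E consumed = (1/3) × 2.316 = 0.7720 mol
E remaining = 1.081 − 0.7720 = 0.3090 mol
mass = 0.3090 × 216.60 = 66.93 g

66.9 g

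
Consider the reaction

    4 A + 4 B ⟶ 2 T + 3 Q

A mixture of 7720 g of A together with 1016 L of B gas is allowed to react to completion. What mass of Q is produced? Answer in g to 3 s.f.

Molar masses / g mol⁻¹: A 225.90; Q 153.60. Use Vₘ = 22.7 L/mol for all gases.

3940 g

n(A) = 7720 / 225.90 = 34.17 mol
n(B) = 1016 / 22.7 = 44.76 mol
n/ν for A = 34.17/4 = 8.543
n/ν for B = 44.76/4 = 11.19
Smallest n/ν is A → limiting reagent.
n(Q) = (3/4) × 34.17 = 25.63 mol
mass = 25.63 × 153.60 = 3937 g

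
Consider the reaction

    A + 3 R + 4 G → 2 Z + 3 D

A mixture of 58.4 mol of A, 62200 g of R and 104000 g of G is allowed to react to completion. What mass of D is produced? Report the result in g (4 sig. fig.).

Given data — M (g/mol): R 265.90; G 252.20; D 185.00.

32410 g

n(A) = 58.40 mol
n(R) = 62200 / 265.90 = 233.9 mol
n(G) = 104000 / 252.20 = 412.4 mol
n/ν for A = 58.40/1 = 58.40
n/ν for R = 233.9/3 = 77.97
n/ν for G = 412.4/4 = 103.1
Smallest n/ν is A → limiting reagent.
n(D) = (3/1) × 58.40 = 175.2 mol
mass = 175.2 × 185.00 = 32410 g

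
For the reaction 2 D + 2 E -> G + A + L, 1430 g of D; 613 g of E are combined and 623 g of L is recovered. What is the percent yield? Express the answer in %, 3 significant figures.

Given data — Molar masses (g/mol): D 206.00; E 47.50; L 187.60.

n(D) = 1430 / 206.00 = 6.942 mol
n(E) = 613.0 / 47.50 = 12.91 mol
n/ν for D = 6.942/2 = 3.471
n/ν for E = 12.91/2 = 6.455
Smallest n/ν is D → limiting reagent.
theoretical n(L) = (1/2) × 6.942 = 3.471 mol → 651.2 g
% yield = 623 / 651.2 × 100 = 95.67 %

95.7 %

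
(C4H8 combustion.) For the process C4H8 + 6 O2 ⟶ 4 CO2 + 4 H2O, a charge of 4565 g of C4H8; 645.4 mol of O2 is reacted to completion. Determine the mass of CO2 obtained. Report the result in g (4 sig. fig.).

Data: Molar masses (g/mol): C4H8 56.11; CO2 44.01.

n(C4H8) = 4565 / 56.11 = 81.36 mol
n(O2) = 645.4 mol
n/ν for C4H8 = 81.36/1 = 81.36
n/ν for O2 = 645.4/6 = 107.6
Smallest n/ν is C4H8 → limiting reagent.
n(CO2) = (4/1) × 81.36 = 325.4 mol
mass = 325.4 × 44.01 = 14320 g

14320 g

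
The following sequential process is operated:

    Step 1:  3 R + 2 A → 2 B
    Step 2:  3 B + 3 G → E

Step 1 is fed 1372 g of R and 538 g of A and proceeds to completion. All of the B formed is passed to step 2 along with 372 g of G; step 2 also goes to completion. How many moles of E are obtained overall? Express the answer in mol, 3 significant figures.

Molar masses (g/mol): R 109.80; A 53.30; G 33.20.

Step 1:
n(R) = 1372 / 109.80 = 12.50 mol
n(A) = 538.0 / 53.30 = 10.09 mol
n/ν for R = 12.50/3 = 4.167
n/ν for A = 10.09/2 = 5.045
Smallest n/ν is R → limiting reagent.
n(B) produced = (2/3) × 12.50 = 8.333 mol
Step 2:
n(B) available = 8.333 mol
n(G) = 372.0 / 33.20 = 11.20 mol
n/ν for B = 8.333/3 = 2.778
n/ν for G = 11.20/3 = 3.733
Smallest n/ν is B → limiting reagent.
n(E) = (1/3) × 8.333 = 2.778 mol

2.78 mol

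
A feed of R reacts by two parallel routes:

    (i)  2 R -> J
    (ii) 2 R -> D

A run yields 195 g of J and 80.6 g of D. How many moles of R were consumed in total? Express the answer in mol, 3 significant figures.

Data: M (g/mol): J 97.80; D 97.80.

n(J) = 195 / 97.80 = 1.994 mol
n(D) = 80.6 / 97.80 = 0.8241 mol
n(R) via (i) = (2/1)×1.994 = 3.988 mol
n(R) via (ii) = (2/1)×0.8241 = 1.648 mol
total n(R) = 3.988 + 1.648 = 5.636 mol

5.64 mol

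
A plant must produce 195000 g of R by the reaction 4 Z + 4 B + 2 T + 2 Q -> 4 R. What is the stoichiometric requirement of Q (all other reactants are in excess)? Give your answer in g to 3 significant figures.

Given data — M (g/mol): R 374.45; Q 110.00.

28600 g

n(R) = 195000 / 374.45 = 520.8 mol
n(Q) = (2/4) × 520.8 = 260.4 mol
mass = 260.4 × 110.00 = 28640 g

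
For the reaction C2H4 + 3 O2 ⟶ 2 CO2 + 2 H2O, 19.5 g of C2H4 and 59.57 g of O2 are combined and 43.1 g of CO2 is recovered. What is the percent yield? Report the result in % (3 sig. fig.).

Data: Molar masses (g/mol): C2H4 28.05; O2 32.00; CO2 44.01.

78.9 %

n(C2H4) = 19.50 / 28.05 = 0.6952 mol
n(O2) = 59.57 / 32.00 = 1.862 mol
n/ν for C2H4 = 0.6952/1 = 0.6952
n/ν for O2 = 1.862/3 = 0.6207
Smallest n/ν is O2 → limiting reagent.
theoretical n(CO2) = (2/3) × 1.862 = 1.241 mol → 54.62 g
% yield = 43.1 / 54.62 × 100 = 78.91 %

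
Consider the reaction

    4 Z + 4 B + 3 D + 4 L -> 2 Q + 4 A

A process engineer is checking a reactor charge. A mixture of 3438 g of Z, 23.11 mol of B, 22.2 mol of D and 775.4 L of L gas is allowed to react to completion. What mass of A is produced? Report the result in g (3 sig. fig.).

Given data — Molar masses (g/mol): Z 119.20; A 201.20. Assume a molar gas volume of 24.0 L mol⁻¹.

4650 g

n(Z) = 3438 / 119.20 = 28.84 mol
n(B) = 23.11 mol
n(D) = 22.20 mol
n(L) = 775.4 / 24.0 = 32.31 mol
n/ν for Z = 28.84/4 = 7.210
n/ν for B = 23.11/4 = 5.778
n/ν for D = 22.20/3 = 7.400
n/ν for L = 32.31/4 = 8.078
Smallest n/ν is B → limiting reagent.
n(A) = (4/4) × 23.11 = 23.11 mol
mass = 23.11 × 201.20 = 4650 g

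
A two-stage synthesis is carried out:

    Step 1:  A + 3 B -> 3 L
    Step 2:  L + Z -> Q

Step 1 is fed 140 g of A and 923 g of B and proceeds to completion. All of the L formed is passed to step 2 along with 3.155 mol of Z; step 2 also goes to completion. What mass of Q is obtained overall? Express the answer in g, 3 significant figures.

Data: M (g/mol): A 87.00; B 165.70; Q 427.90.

Step 1:
n(A) = 140.0 / 87.00 = 1.609 mol
n(B) = 923.0 / 165.70 = 5.570 mol
n/ν → A: 1.609, B: 1.857; A is limiting.
n(L) produced = (3/1) × 1.609 = 4.827 mol
Step 2:
n(L) available = 4.827 mol
n(Z) = 3.155 mol
n/ν → L: 4.827, Z: 3.155; Z is limiting.
n(Q) = (1/1) × 3.155 = 3.155 mol
mass = 3.155 × 427.90 = 1350 g

1350 g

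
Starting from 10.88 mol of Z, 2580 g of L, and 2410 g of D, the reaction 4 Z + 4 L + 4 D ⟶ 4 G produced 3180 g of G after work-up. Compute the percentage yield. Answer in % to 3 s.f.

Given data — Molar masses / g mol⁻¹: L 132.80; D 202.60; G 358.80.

81.5 %

n(Z) = 10.88 mol
n(L) = 2580 / 132.80 = 19.43 mol
n(D) = 2410 / 202.60 = 11.90 mol
n/ν for Z = 10.88/4 = 2.720
n/ν for L = 19.43/4 = 4.858
n/ν for D = 11.90/4 = 2.975
Smallest n/ν is Z → limiting reagent.
theoretical n(G) = (4/4) × 10.88 = 10.88 mol → 3904 g
% yield = 3180 / 3904 × 100 = 81.45 %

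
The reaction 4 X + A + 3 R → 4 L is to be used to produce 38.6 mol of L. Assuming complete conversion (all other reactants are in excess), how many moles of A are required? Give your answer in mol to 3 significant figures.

9.65 mol

n(L) = 38.60 mol
n(A) = (1/4) × 38.60 = 9.650 mol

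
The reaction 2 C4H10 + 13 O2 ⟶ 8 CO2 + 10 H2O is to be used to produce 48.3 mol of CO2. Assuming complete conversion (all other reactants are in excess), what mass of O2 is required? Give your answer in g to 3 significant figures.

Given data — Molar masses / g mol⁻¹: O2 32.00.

2510 g

n(CO2) = 48.30 mol
n(O2) = (13/8) × 48.30 = 78.49 mol
mass = 78.49 × 32.00 = 2512 g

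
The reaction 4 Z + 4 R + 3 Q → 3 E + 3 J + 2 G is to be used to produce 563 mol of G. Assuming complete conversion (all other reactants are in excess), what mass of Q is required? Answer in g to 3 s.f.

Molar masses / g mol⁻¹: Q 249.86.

n(G) = 563.0 mol
n(Q) = (3/2) × 563.0 = 844.5 mol
mass = 844.5 × 249.86 = 211000 g

211000 g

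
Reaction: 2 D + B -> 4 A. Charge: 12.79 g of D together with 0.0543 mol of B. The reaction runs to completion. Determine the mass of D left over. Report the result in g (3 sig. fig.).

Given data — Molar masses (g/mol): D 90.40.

2.97 g

n(D) = 12.79 / 90.40 = 0.1415 mol
n(B) = 0.05430 mol
n/ν for D = 0.1415/2 = 0.07075
n/ν for B = 0.05430/1 = 0.05430
Smallest n/ν is B → limiting reagent.
D consumed = (2/1) × 0.05430 = 0.1086 mol
D remaining = 0.1415 − 0.1086 = 0.03290 mol
mass = 0.03290 × 90.40 = 2.974 g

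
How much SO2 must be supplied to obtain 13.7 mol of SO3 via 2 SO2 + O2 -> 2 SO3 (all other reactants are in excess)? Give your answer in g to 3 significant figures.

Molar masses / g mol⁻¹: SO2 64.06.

n(SO3) = 13.70 mol
n(SO2) = (2/2) × 13.70 = 13.70 mol
mass = 13.70 × 64.06 = 877.6 g

878 g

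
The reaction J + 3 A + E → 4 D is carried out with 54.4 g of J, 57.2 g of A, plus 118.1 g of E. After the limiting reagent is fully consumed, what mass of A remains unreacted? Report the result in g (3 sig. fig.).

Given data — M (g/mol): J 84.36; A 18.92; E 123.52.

20.6 g

n(J) = 54.40 / 84.36 = 0.6449 mol
n(A) = 57.20 / 18.92 = 3.023 mol
n(E) = 118.1 / 123.52 = 0.9561 mol
n/ν → J: 0.6449, A: 1.008, E: 0.9561; J is limiting.
A consumed = (3/1) × 0.6449 = 1.935 mol
A remaining = 3.023 − 1.935 = 1.088 mol
mass = 1.088 × 18.92 = 20.58 g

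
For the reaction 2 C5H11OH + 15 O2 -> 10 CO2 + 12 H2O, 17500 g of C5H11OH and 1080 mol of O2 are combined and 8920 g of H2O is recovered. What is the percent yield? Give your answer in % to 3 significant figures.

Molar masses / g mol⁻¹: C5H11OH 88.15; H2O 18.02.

57.3 %

n(C5H11OH) = 17500 / 88.15 = 198.5 mol
n(O2) = 1080 mol
n/ν for C5H11OH = 198.5/2 = 99.25
n/ν for O2 = 1080/15 = 72.00
Smallest n/ν is O2 → limiting reagent.
theoretical n(H2O) = (12/15) × 1080 = 864.0 mol → 15570 g
% yield = 8920 / 15570 × 100 = 57.29 %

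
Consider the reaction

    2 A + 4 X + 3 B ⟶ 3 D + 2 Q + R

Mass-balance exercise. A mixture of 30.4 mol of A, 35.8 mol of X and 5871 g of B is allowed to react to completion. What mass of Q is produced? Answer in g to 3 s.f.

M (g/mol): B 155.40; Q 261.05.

4670 g

n(A) = 30.40 mol
n(X) = 35.80 mol
n(B) = 5871 / 155.40 = 37.78 mol
n/ν for A = 30.40/2 = 15.20
n/ν for X = 35.80/4 = 8.950
n/ν for B = 37.78/3 = 12.59
Smallest n/ν is X → limiting reagent.
n(Q) = (2/4) × 35.80 = 17.90 mol
mass = 17.90 × 261.05 = 4673 g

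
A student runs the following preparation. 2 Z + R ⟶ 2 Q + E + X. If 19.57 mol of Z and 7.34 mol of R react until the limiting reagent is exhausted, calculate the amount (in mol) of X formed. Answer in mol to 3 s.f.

n(Z) = 19.57 mol
n(R) = 7.340 mol
n/ν for Z = 19.57/2 = 9.785
n/ν for R = 7.340/1 = 7.340
Smallest n/ν is R → limiting reagent.
n(X) = (1/1) × 7.340 = 7.340 mol

7.34 mol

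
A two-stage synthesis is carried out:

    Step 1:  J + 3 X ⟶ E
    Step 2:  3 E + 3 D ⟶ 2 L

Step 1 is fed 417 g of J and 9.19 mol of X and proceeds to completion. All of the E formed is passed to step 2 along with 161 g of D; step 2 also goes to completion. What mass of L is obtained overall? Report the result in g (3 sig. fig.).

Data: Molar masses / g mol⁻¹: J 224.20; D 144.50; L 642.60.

Step 1:
n(J) = 417.0 / 224.20 = 1.860 mol
n(X) = 9.190 mol
n/ν for J = 1.860/1 = 1.860
n/ν for X = 9.190/3 = 3.063
Smallest n/ν is J → limiting reagent.
n(E) produced = (1/1) × 1.860 = 1.860 mol
Step 2:
n(E) available = 1.860 mol
n(D) = 161.0 / 144.50 = 1.114 mol
n/ν for E = 1.860/3 = 0.6200
n/ν for D = 1.114/3 = 0.3713
Smallest n/ν is D → limiting reagent.
n(L) = (2/3) × 1.114 = 0.7427 mol
mass = 0.7427 × 642.60 = 477.3 g

477 g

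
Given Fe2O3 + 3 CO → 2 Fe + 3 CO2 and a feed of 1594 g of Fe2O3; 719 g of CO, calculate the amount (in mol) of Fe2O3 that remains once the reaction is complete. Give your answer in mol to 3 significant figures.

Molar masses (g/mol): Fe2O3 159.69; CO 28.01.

n(Fe2O3) = 1594 / 159.69 = 9.982 mol
n(CO) = 719.0 / 28.01 = 25.67 mol
n/ν → Fe2O3: 9.982, CO: 8.557; CO is limiting.
Fe2O3 consumed = (1/3) × 25.67 = 8.557 mol
Fe2O3 remaining = 9.982 − 8.557 = 1.425 mol

1.43 mol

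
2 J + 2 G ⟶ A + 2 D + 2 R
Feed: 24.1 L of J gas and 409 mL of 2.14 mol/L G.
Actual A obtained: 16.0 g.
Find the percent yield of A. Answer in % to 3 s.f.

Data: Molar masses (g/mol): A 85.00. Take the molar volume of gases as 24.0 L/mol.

n(J) = 24.10 / 24.0 = 1.004 mol
n(G) = 2.14 × 409.0/1000 = 0.8753 mol
n/ν → J: 0.5020, G: 0.4377; G is limiting.
theoretical n(A) = (1/2) × 0.8753 = 0.4377 mol → 37.20 g
% yield = 16.0 / 37.20 × 100 = 43.01 %

43.0 %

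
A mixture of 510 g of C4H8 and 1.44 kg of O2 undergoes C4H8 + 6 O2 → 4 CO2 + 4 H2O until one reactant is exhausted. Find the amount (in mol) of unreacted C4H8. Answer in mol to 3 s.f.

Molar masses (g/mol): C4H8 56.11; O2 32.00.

n(C4H8) = 510.0 / 56.11 = 9.089 mol
n(O2) = 1.440×1000 / 32.00 = 45.00 mol
n/ν → C4H8: 9.089, O2: 7.500; O2 is limiting.
C4H8 consumed = (1/6) × 45.00 = 7.500 mol
C4H8 remaining = 9.089 − 7.500 = 1.589 mol

1.59 mol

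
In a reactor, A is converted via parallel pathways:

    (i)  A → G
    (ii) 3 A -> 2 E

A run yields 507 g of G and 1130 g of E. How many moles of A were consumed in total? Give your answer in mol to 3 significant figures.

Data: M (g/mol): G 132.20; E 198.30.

n(G) = 507 / 132.20 = 3.835 mol
n(E) = 1130 / 198.30 = 5.698 mol
n(A) via (i) = (1/1)×3.835 = 3.835 mol
n(A) via (ii) = (3/2)×5.698 = 8.547 mol
total n(A) = 3.835 + 8.547 = 12.38 mol

12.4 mol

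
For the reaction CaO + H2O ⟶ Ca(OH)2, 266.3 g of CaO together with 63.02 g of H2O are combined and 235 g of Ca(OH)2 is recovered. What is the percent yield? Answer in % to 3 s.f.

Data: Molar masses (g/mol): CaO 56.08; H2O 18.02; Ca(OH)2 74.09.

n(CaO) = 266.3 / 56.08 = 4.749 mol
n(H2O) = 63.02 / 18.02 = 3.497 mol
n/ν for CaO = 4.749/1 = 4.749
n/ν for H2O = 3.497/1 = 3.497
Smallest n/ν is H2O → limiting reagent.
theoretical n(Ca(OH)2) = (1/1) × 3.497 = 3.497 mol → 259.1 g
% yield = 235 / 259.1 × 100 = 90.70 %

90.7 %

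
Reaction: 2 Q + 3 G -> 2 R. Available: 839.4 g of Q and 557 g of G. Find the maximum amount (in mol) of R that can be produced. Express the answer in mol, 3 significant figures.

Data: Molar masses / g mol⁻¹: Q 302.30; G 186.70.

n(Q) = 839.4 / 302.30 = 2.777 mol
n(G) = 557.0 / 186.70 = 2.983 mol
n/ν → Q: 1.389, G: 0.9943; G is limiting.
n(R) = (2/3) × 2.983 = 1.989 mol

1.99 mol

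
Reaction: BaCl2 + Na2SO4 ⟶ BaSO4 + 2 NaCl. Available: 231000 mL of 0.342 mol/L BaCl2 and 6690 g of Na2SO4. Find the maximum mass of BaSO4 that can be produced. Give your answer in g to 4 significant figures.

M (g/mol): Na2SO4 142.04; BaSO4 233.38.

10990 g

n(BaCl2) = 0.342 × 231000/1000 = 79.00 mol
n(Na2SO4) = 6690 / 142.04 = 47.10 mol
n/ν → BaCl2: 79.00, Na2SO4: 47.10; Na2SO4 is limiting.
n(BaSO4) = (1/1) × 47.10 = 47.10 mol
mass = 47.10 × 233.38 = 10990 g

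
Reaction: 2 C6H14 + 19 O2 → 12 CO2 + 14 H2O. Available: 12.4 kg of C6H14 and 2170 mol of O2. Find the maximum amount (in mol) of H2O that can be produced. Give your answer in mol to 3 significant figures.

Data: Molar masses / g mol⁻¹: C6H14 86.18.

1010 mol

n(C6H14) = 12.40×1000 / 86.18 = 143.9 mol
n(O2) = 2170 mol
n/ν → C6H14: 71.95, O2: 114.2; C6H14 is limiting.
n(H2O) = (14/2) × 143.9 = 1007 mol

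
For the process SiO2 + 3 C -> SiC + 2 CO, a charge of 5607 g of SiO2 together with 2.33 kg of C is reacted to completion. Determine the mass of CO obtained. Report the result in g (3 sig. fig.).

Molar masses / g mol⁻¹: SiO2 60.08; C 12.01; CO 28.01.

n(SiO2) = 5607 / 60.08 = 93.33 mol
n(C) = 2.330×1000 / 12.01 = 194.0 mol
n/ν for SiO2 = 93.33/1 = 93.33
n/ν for C = 194.0/3 = 64.67
Smallest n/ν is C → limiting reagent.
n(CO) = (2/3) × 194.0 = 129.3 mol
mass = 129.3 × 28.01 = 3622 g

3620 g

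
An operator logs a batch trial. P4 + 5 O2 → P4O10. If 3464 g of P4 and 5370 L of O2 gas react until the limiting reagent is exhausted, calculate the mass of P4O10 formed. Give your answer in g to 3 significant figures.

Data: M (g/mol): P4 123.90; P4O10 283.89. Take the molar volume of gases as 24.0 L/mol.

7940 g

n(P4) = 3464 / 123.90 = 27.96 mol
n(O2) = 5370 / 24.0 = 223.8 mol
n/ν → P4: 27.96, O2: 44.76; P4 is limiting.
n(P4O10) = (1/1) × 27.96 = 27.96 mol
mass = 27.96 × 283.89 = 7938 g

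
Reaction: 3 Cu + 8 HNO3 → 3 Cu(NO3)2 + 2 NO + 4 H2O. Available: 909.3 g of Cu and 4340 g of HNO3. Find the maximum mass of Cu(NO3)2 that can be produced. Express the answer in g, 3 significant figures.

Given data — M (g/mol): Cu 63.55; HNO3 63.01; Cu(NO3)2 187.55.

n(Cu) = 909.3 / 63.55 = 14.31 mol
n(HNO3) = 4340 / 63.01 = 68.88 mol
n/ν for Cu = 14.31/3 = 4.770
n/ν for HNO3 = 68.88/8 = 8.610
Smallest n/ν is Cu → limiting reagent.
n(Cu(NO3)2) = (3/3) × 14.31 = 14.31 mol
mass = 14.31 × 187.55 = 2684 g

2680 g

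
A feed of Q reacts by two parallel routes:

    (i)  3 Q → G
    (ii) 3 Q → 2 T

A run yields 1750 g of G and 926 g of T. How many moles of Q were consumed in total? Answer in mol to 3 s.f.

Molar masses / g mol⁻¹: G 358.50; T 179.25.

22.4 mol

n(G) = 1750 / 358.50 = 4.881 mol
n(T) = 926 / 179.25 = 5.166 mol
n(Q) via (i) = (3/1)×4.881 = 14.64 mol
n(Q) via (ii) = (3/2)×5.166 = 7.749 mol
total n(Q) = 14.64 + 7.749 = 22.39 mol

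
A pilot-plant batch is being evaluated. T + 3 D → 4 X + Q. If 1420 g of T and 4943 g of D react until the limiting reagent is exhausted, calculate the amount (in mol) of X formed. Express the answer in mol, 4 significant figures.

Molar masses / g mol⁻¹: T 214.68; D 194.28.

26.46 mol

n(T) = 1420 / 214.68 = 6.614 mol
n(D) = 4943 / 194.28 = 25.44 mol
n/ν for T = 6.614/1 = 6.614
n/ν for D = 25.44/3 = 8.480
Smallest n/ν is T → limiting reagent.
n(X) = (4/1) × 6.614 = 26.46 mol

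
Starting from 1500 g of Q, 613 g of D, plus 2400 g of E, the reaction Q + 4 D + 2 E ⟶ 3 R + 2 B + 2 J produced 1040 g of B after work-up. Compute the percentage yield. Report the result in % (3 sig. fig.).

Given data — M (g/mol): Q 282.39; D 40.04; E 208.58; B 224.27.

60.6 %

n(Q) = 1500 / 282.39 = 5.312 mol
n(D) = 613.0 / 40.04 = 15.31 mol
n(E) = 2400 / 208.58 = 11.51 mol
n/ν for Q = 5.312/1 = 5.312
n/ν for D = 15.31/4 = 3.828
n/ν for E = 11.51/2 = 5.755
Smallest n/ν is D → limiting reagent.
theoretical n(B) = (2/4) × 15.31 = 7.655 mol → 1717 g
% yield = 1040 / 1717 × 100 = 60.57 %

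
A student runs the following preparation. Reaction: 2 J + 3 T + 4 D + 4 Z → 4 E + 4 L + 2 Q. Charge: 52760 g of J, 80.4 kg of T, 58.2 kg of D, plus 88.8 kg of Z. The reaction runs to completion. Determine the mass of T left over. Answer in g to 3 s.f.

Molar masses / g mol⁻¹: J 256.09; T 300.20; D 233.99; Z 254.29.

n(J) = 52760 / 256.09 = 206.0 mol
n(T) = 80.40×1000 / 300.20 = 267.8 mol
n(D) = 58.20×1000 / 233.99 = 248.7 mol
n(Z) = 88.80×1000 / 254.29 = 349.2 mol
n/ν for J = 206.0/2 = 103.0
n/ν for T = 267.8/3 = 89.27
n/ν for D = 248.7/4 = 62.18
n/ν for Z = 349.2/4 = 87.30
Smallest n/ν is D → limiting reagent.
T consumed = (3/4) × 248.7 = 186.5 mol
T remaining = 267.8 − 186.5 = 81.30 mol
mass = 81.30 × 300.20 = 24410 g

24400 g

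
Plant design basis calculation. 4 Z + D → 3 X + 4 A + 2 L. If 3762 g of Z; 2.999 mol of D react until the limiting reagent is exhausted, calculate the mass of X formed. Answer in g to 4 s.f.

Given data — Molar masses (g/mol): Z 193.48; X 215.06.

n(Z) = 3762 / 193.48 = 19.44 mol
n(D) = 2.999 mol
n/ν for Z = 19.44/4 = 4.860
n/ν for D = 2.999/1 = 2.999
Smallest n/ν is D → limiting reagent.
n(X) = (3/1) × 2.999 = 8.997 mol
mass = 8.997 × 215.06 = 1935 g

1935 g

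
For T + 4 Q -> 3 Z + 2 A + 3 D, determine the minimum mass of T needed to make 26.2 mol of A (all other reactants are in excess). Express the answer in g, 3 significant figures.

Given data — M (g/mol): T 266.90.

n(A) = 26.20 mol
n(T) = (1/2) × 26.20 = 13.10 mol
mass = 13.10 × 266.90 = 3496 g

3500 g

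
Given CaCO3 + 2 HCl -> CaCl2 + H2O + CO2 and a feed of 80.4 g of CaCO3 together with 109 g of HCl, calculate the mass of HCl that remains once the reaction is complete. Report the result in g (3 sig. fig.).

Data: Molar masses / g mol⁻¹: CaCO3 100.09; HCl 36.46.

50.4 g

n(CaCO3) = 80.40 / 100.09 = 0.8033 mol
n(HCl) = 109.0 / 36.46 = 2.990 mol
n/ν for CaCO3 = 0.8033/1 = 0.8033
n/ν for HCl = 2.990/2 = 1.495
Smallest n/ν is CaCO3 → limiting reagent.
HCl consumed = (2/1) × 0.8033 = 1.607 mol
HCl remaining = 2.990 − 1.607 = 1.383 mol
mass = 1.383 × 36.46 = 50.42 g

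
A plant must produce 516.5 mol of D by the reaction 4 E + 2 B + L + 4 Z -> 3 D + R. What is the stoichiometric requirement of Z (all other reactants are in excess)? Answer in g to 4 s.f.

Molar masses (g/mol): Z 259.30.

178600 g

n(D) = 516.5 mol
n(Z) = (4/3) × 516.5 = 688.7 mol
mass = 688.7 × 259.30 = 178600 g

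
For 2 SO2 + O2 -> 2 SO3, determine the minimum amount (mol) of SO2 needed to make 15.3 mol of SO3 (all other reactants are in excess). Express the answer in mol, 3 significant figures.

15.3 mol

n(SO3) = 15.30 mol
n(SO2) = (2/2) × 15.30 = 15.30 mol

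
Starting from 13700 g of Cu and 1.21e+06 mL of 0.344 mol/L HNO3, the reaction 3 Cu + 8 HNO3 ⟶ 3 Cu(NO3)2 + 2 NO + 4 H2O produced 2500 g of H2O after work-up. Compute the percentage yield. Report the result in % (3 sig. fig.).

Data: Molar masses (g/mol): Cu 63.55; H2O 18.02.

66.7 %

n(Cu) = 13700 / 63.55 = 215.6 mol
n(HNO3) = 0.344 × 1.21e+06/1000 = 416.2 mol
n/ν for Cu = 215.6/3 = 71.87
n/ν for HNO3 = 416.2/8 = 52.03
Smallest n/ν is HNO3 → limiting reagent.
theoretical n(H2O) = (4/8) × 416.2 = 208.1 mol → 3750 g
% yield = 2500 / 3750 × 100 = 66.67 %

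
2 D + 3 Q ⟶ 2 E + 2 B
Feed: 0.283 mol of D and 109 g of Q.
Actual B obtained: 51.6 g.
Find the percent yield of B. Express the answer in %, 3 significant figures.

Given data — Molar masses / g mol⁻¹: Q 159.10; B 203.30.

n(D) = 0.2830 mol
n(Q) = 109.0 / 159.10 = 0.6851 mol
n/ν → D: 0.1415, Q: 0.2284; D is limiting.
theoretical n(B) = (2/2) × 0.2830 = 0.2830 mol → 57.53 g
% yield = 51.6 / 57.53 × 100 = 89.69 %

89.7 %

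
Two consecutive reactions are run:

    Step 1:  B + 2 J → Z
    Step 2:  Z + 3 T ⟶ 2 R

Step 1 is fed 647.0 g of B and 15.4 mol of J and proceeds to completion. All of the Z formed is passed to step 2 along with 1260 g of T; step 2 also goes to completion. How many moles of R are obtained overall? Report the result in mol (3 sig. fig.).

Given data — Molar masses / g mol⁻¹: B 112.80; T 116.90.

Step 1:
n(B) = 647.0 / 112.80 = 5.736 mol
n(J) = 15.40 mol
n/ν → B: 5.736, J: 7.700; B is limiting.
n(Z) produced = (1/1) × 5.736 = 5.736 mol
Step 2:
n(Z) available = 5.736 mol
n(T) = 1260 / 116.90 = 10.78 mol
n/ν → Z: 5.736, T: 3.593; T is limiting.
n(R) = (2/3) × 10.78 = 7.187 mol

7.19 mol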